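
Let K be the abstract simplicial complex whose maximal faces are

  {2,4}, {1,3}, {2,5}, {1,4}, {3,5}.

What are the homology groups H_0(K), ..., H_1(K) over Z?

Fix the vertex order 1 < 2 < 3 < 4 < 5 and write every simplex with vertices in increasing order. Then dim K = 1 and the simplices of K are:

  0-simplices (5): [1], [2], [3], [4], [5]
  1-simplices (5): [1,3], [1,4], [2,4], [2,5], [3,5]

Hence C_0 ≅ Z^5, C_1 ≅ Z^5.

Boundary ∂_1: C_1 → C_0 maps an edge to its endpoints' difference, ∂[p,q] = q − p. For instance
  ∂[1,3] = [3] − [1].
The 5×5 boundary matrix has rank 4 and Smith normal form diag(1,1,1,1).

Now H_k = ker ∂_k / im ∂_{k+1}, so:

  H_0: rank C_0 − rank ∂_1 = 5 − 4 = 1, and the invariant factors of ∂_1 are all 1, so H_0 = Z.
  H_1: rank ker ∂_1 − rank ∂_2 = (5 − 4) − 0 = 1, and there is no ∂_2, so H_1 = Z.

H_0 = Z,  H_1 = Z.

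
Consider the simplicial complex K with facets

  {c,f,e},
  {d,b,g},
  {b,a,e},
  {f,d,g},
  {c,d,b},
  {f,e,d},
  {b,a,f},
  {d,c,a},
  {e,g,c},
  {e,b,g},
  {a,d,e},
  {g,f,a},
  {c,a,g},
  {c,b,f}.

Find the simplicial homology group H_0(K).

Order the vertices as a < b < c < d < e < f < g. Listing each simplex with vertices in this order, K has dimension 2 with simplices:

  0-simplices (7): a, b, c, d, e, f, g
  1-simplices (21): ab, ac, ad, ae, af, ag, bc, bd, be, bf, bg, cd, ce, cf, cg, de, df, dg, ef, eg, fg
  2-simplices (14): abe, abf, acd, acg, ade, afg, bcd, bcf, bdg, beg, cef, ceg, def, dfg

so the chain groups are C_0 ≅ Z^7, C_1 ≅ Z^21, C_2 ≅ Z^14.

∂_1: C_1 → C_0 sends each edge [p,q] (with p < q) to q − p.
The resulting 7×21 matrix has rank 6, and its Smith normal form has invariant factors (1,1,1,1,1,1).

The boundary map ∂_2: C_2 → C_1 acts by ∂[p,q,r] = [q,r] − [p,r] + [p,q]. For instance
  ∂def = ef − df + de,
  ∂afg = fg − ag + af.
This gives a 21×14 integer matrix of rank 13; reducing to Smith normal form yields diagonal entries (1,1,1,1,1,1,1,1,1,1,1,1,1).

Computing H_k = (kernel of ∂_k) / (image of ∂_{k+1}):

  H_0: rank C_0 − rank ∂_1 = 7 − 6 = 1, and the invariant factors of ∂_1 are all 1, so H_0 ≅ Z.

(K is a triangulation of the torus T^2.)

H_0 ≅ Z.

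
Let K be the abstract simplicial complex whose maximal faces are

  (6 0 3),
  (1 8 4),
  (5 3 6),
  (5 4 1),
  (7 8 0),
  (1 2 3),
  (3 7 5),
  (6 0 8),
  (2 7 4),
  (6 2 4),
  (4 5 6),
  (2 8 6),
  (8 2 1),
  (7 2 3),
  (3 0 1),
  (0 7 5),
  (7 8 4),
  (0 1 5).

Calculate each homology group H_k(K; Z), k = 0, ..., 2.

H_0 ≅ Z,  H_1 ≅ Z ⊕ Z/2Z,  H_2 = 0.

Take the total order 0 < 1 < 2 < 3 < 4 < 5 < 6 < 7 < 8 on the vertex set. Then K (dimension 2) consists of the simplices:

  0-simplices (9): [0], [1], [2], [3], [4], [5], [6], [7], [8]
  1-simplices (27): (27 of them)
  2-simplices (18): [0,1,3], [0,1,5], [0,3,6], [0,5,7], [0,6,8], [0,7,8], [1,2,3], [1,2,8], [1,4,5], [1,4,8], [2,3,7], [2,4,6], [2,4,7], [2,6,8], [3,5,6], [3,5,7], [4,5,6], [4,7,8]

so the chain groups are C_0 ≅ Z^9, C_1 ≅ Z^27, C_2 ≅ Z^18.

∂_1: C_1 → C_0 maps an edge to its endpoints' difference, ∂[p,q] = q − p.
The 9×27 boundary matrix has rank 8 and Smith normal form diag(1,1,1,1,1,1,1,1).

The boundary map ∂_2: C_2 → C_1 sends each 2-simplex [p,q,r] to [q,r] − [p,r] + [p,q]. For instance
  ∂[2,3,7] = [3,7] − [2,7] + [2,3],
  ∂[0,1,3] = [1,3] − [0,3] + [0,1].
The resulting 27×18 matrix has rank 18, and its Smith normal form has invariant factors (1,1,1,1,1,1,1,1,1,1,1,1,1,1,1,1,1,2).

From H_k ≅ ker(∂_k) / im(∂_{k+1}) we obtain:

  H_0: rank C_0 − rank ∂_1 = 9 − 8 = 1, and the invariant factors of ∂_1 are all 1, so H_0 = Z.
  H_1: rank ker ∂_1 − rank ∂_2 = (27 − 8) − 18 = 1, and ∂_2 has invariant factor 2 > 1, so H_1 = Z ⊕ Z/2Z.
  H_2: rank ker ∂_2 − rank ∂_3 = (18 − 18) − 0 = 0, and there is no ∂_3, so H_2 = 0.

As a check, the Euler characteristic is 9 − 27 + 18 = 0, which agrees with 1 − 1 + 0 = 0.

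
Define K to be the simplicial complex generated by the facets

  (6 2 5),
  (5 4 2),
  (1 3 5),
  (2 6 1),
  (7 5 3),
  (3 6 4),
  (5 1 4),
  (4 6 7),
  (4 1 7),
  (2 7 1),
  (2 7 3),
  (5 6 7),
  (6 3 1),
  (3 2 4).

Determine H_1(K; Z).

Take the total order 1 < 2 < 3 < 4 < 5 < 6 < 7 on the vertex set. Then K (dimension 2) consists of the simplices:

  0-simplices (7): [1], [2], [3], [4], [5], [6], [7]
  1-simplices (21): [1,2], [1,3], [1,4], [1,5], [1,6], [1,7], [2,3], [2,4], [2,5], [2,6], [2,7], [3,4], [3,5], [3,6], [3,7], [4,5], [4,6], [4,7], [5,6], [5,7], [6,7]
  2-simplices (14): [1,2,6], [1,2,7], [1,3,5], [1,3,6], [1,4,5], [1,4,7], [2,3,4], [2,3,7], [2,4,5], [2,5,6], [3,4,6], [3,5,7], [4,6,7], [5,6,7]

Hence C_0 ≅ Z^7, C_1 ≅ Z^21, C_2 ≅ Z^14.

Boundary ∂_1: C_1 → C_0 is given by ∂[p,q] = [q] − [p].
The 7×21 boundary matrix has rank 6 and Smith normal form diag(1,1,1,1,1,1).

Boundary ∂_2: C_2 → C_1 acts by ∂[p,q,r] = [q,r] − [p,r] + [p,q]. For instance
  ∂[5,6,7] = [6,7] − [5,7] + [5,6],
  ∂[1,3,6] = [3,6] − [1,6] + [1,3].
The 21×14 boundary matrix has rank 13 and Smith normal form diag(1,1,1,1,1,1,1,1,1,1,1,1,1).

Computing H_k = (kernel of ∂_k) / (image of ∂_{k+1}):

  H_1: rank ker ∂_1 − rank ∂_2 = (21 − 6) − 13 = 2, and the invariant factors of ∂_2 are all 1, so H_1 ≅ Z^2.

(K is a triangulation of the torus T^2.)

H_1 ≅ Z^2.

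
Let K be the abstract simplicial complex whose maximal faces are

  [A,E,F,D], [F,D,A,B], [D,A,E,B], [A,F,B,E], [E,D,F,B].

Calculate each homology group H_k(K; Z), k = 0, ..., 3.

H_0 ≅ Z,  H_1 = 0,  H_2 = 0,  H_3 ≅ Z.

We work with the vertex ordering A < B < D < E < F. The simplices of K, each written with vertices in increasing order, are:

  0-simplices (5): A, B, D, E, F
  1-simplices (10): AB, AD, AE, AF, BD, BE, BF, DE, DF, EF
  2-simplices (10): ABD, ABE, ABF, ADE, ADF, AEF, BDE, BDF, BEF, DEF
  3-simplices (5): ABDE, ABDF, ABEF, ADEF, BDEF

so the chain groups are C_0 ≅ Z^5, C_1 ≅ Z^10, C_2 ≅ Z^10, C_3 ≅ Z^5.

The boundary map ∂_1: C_1 → C_0 sends each edge [p,q] (with p < q) to q − p. For instance
  ∂DE = E − D.
The 5×10 boundary matrix has rank 4 and Smith normal form diag(1,1,1,1).

The boundary map ∂_2: C_2 → C_1 acts by ∂[p,q,r] = [q,r] − [p,r] + [p,q]. For instance
  ∂DEF = EF − DF + DE,
  ∂ABF = BF − AF + AB.
The 10×10 boundary matrix has rank 6 and Smith normal form diag(1,1,1,1,1,1).

Boundary ∂_3: C_3 → C_2 sends each 3-simplex σ to the alternating sum Σ_i (−1)^i (σ with its i-th vertex removed). For instance
  ∂ADEF = DEF − AEF + ADF − ADE,
  ∂ABDE = BDE − ADE + ABE − ABD.
This gives a 10×5 integer matrix of rank 4; reducing to Smith normal form yields diagonal entries (1,1,1,1).

Computing H_k = (kernel of ∂_k) / (image of ∂_{k+1}):

  H_0: rank C_0 − rank ∂_1 = 5 − 4 = 1, and the invariant factors of ∂_1 are all 1, so H_0 = Z.
  H_1: rank ker ∂_1 − rank ∂_2 = (10 − 4) − 6 = 0, and the invariant factors of ∂_2 are all 1, so H_1 = 0.
  H_2: rank ker ∂_2 − rank ∂_3 = (10 − 6) − 4 = 0, and the invariant factors of ∂_3 are all 1, so H_2 = 0.
  H_3: rank ker ∂_3 − rank ∂_4 = (5 − 4) − 0 = 1, and there is no ∂_4, so H_3 = Z.

(K is a triangulation of the 3-sphere S^3.)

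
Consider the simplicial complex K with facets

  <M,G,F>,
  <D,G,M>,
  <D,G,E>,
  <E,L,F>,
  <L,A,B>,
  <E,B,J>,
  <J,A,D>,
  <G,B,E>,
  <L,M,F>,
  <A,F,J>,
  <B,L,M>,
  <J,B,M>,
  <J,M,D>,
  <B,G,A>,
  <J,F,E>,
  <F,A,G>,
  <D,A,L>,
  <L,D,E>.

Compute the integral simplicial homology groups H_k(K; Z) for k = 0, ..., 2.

H_0 ≅ Z,  H_1 ≅ Z^2,  H_2 ≅ Z.

We work with the vertex ordering A < B < D < E < F < G < J < L < M. The simplices of K, each written with vertices in increasing order, are:

  0-simplices (9): A, B, D, E, F, G, J, L, M
  1-simplices (27): AB, AD, AF, AG, AJ, AL, BE, BG, BJ, BL, BM, DE, DG, DJ, DL, DM, EF, EG, EJ, EL, FG, FJ, FL, FM, GM, JM, LM
  2-simplices (18): ABG, ABL, ADJ, ADL, AFG, AFJ, BEG, BEJ, BJM, BLM, DEG, DEL, DGM, DJM, EFJ, EFL, FGM, FLM

so the chain groups are C_0 ≅ Z^9, C_1 ≅ Z^27, C_2 ≅ Z^18.

∂_1: C_1 → C_0 is given by ∂[p,q] = [q] − [p]. For instance
  ∂EG = G − E.
This gives a 9×27 integer matrix of rank 8; reducing to Smith normal form yields diagonal entries (1,1,1,1,1,1,1,1).

The boundary map ∂_2: C_2 → C_1 sends each 2-simplex [p,q,r] to [q,r] − [p,r] + [p,q]. For instance
  ∂ABL = BL − AL + AB,
  ∂DJM = JM − DM + DJ.
As a 27×18 matrix over Z this has rank 17, with invariant factors (1,1,1,1,1,1,1,1,1,1,1,1,1,1,1,1,1).

Now H_k = ker ∂_k / im ∂_{k+1}, so:

  H_0: rank C_0 − rank ∂_1 = 9 − 8 = 1, and the invariant factors of ∂_1 are all 1, so H_0 = Z.
  H_1: rank ker ∂_1 − rank ∂_2 = (27 − 8) − 17 = 2, and the invariant factors of ∂_2 are all 1, so H_1 = Z^2.
  H_2: rank ker ∂_2 − rank ∂_3 = (18 − 17) − 0 = 1, and there is no ∂_3, so H_2 = Z.

As a check, the Euler characteristic is 9 − 27 + 18 = 0, which agrees with 1 − 2 + 1 = 0.
(K is a triangulation of the torus T^2.)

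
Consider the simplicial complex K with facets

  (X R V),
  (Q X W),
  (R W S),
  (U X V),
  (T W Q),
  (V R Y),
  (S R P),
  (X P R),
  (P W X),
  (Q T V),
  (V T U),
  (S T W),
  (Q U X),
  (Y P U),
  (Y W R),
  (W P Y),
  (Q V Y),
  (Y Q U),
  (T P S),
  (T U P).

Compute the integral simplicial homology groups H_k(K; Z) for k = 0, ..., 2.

H_0 = Z,  H_1 = Z × Z/2,  H_2 = 0.

Fix the vertex order P < Q < R < S < T < U < V < W < X < Y and write every simplex with vertices in increasing order. Then dim K = 2 and the simplices of K are:

  0-simplices (10): P, Q, R, S, T, U, V, W, X, Y
  1-simplices (30): PR, PS, PT, PU, PW, PX, PY, QT, QU, QV, QW, QX, QY, RS, RV, RW, RX, RY, ST, SW, TU, TV, TW, UV, UX, UY, VX, VY, WX, WY
  2-simplices (20): PRS, PRX, PST, PTU, PUY, PWX, PWY, QTV, QTW, QUX, QUY, QVY, QWX, RSW, RVX, RVY, RWY, STW, TUV, UVX

Hence C_0 ≅ Z^10, C_1 ≅ Z^30, C_2 ≅ Z^20.

The boundary map ∂_1: C_1 → C_0 maps an edge to its endpoints' difference, ∂[p,q] = q − p.
The 10×30 boundary matrix has rank 9 and Smith normal form diag(1,1,1,1,1,1,1,1,1).

The boundary map ∂_2: C_2 → C_1 acts by ∂[p,q,r] = [q,r] − [p,r] + [p,q]. For instance
  ∂RSW = SW − RW + RS,
  ∂STW = TW − SW + ST.
This gives a 30×20 integer matrix of rank 20; reducing to Smith normal form yields diagonal entries (1,1,1,1,1,1,1,1,1,1,1,1,1,1,1,1,1,1,1,2).

Reading off H_k = ker ∂_k / im ∂_{k+1}:

  H_0: rank C_0 − rank ∂_1 = 10 − 9 = 1, and the invariant factors of ∂_1 are all 1, so H_0 = Z.
  H_1: rank ker ∂_1 − rank ∂_2 = (30 − 9) − 20 = 1, and ∂_2 has invariant factor 2 > 1, so H_1 = Z × Z/2.
  H_2: rank ker ∂_2 − rank ∂_3 = (20 − 20) − 0 = 0, and there is no ∂_3, so H_2 = 0.

As a check, the Euler characteristic is 10 − 30 + 20 = 0, which agrees with 1 − 1 + 0 = 0.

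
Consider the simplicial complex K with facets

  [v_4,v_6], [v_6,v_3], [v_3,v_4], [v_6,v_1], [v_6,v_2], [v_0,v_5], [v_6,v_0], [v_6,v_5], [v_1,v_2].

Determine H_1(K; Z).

H_1 = Z^3.

K has 7 vertices, 9 edges.
rank ∂_1 = 6, rank ∂_2 = 0 ⇒ b_1 = 9 − 6 − 0 = 3. So H_1 ≅ Z^3.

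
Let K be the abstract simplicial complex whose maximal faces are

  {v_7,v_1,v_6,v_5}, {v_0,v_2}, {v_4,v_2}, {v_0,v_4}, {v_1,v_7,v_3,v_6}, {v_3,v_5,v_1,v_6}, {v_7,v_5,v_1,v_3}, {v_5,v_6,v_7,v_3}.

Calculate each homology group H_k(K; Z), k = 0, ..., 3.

K has 8 vertices, 13 edges, 10 triangles, 5 3-simplices.
rank ∂_0 = 0, rank ∂_1 = 6 ⇒ b_0 = 8 − 0 − 6 = 2; all invariant factors of ∂_1 are 1 so no torsion. So H_0 ≅ Z^2.
rank ∂_1 = 6, rank ∂_2 = 6 ⇒ b_1 = 13 − 6 − 6 = 1; all invariant factors of ∂_2 are 1 so no torsion. So H_1 ≅ Z.
rank ∂_2 = 6, rank ∂_3 = 4 ⇒ b_2 = 10 − 6 − 4 = 0; all invariant factors of ∂_3 are 1 so no torsion. So H_2 ≅ 0.
rank ∂_3 = 4, rank ∂_4 = 0 ⇒ b_3 = 5 − 4 − 0 = 1. So H_3 ≅ Z.

H_0 = Z^2,  H_1 = Z,  H_2 = 0,  H_3 = Z.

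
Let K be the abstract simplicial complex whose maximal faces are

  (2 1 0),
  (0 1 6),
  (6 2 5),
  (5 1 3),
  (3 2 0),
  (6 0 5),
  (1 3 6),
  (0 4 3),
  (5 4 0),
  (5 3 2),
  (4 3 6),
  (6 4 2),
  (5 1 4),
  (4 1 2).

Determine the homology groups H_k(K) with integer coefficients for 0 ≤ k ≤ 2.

Fix the vertex order 0 < 1 < 2 < 3 < 4 < 5 < 6 and write every simplex with vertices in increasing order. Then dim K = 2 and the simplices of K are:

  0-simplices (7): [0], [1], [2], [3], [4], [5], [6]
  1-simplices (21): [0,1], [0,2], [0,3], [0,4], [0,5], [0,6], [1,2], [1,3], [1,4], [1,5], [1,6], [2,3], [2,4], [2,5], [2,6], [3,4], [3,5], [3,6], [4,5], [4,6], [5,6]
  2-simplices (14): [0,1,2], [0,1,6], [0,2,3], [0,3,4], [0,4,5], [0,5,6], [1,2,4], [1,3,5], [1,3,6], [1,4,5], [2,3,5], [2,4,6], [2,5,6], [3,4,6]

giving chain groups C_0 ≅ Z^7, C_1 ≅ Z^21, C_2 ≅ Z^14.

The boundary map ∂_1: C_1 → C_0 maps an edge to its endpoints' difference, ∂[p,q] = q − p.
The resulting 7×21 matrix has rank 6, and its Smith normal form has invariant factors (1,1,1,1,1,1).

Boundary ∂_2: C_2 → C_1 maps a triangle to the signed sum of its edges. For instance
  ∂[2,5,6] = [5,6] − [2,6] + [2,5],
  ∂[0,1,2] = [1,2] − [0,2] + [0,1].
This gives a 21×14 integer matrix of rank 13; reducing to Smith normal form yields diagonal entries (1,1,1,1,1,1,1,1,1,1,1,1,1).

Now H_k = ker ∂_k / im ∂_{k+1}, so:

  H_0: rank C_0 − rank ∂_1 = 7 − 6 = 1, and the invariant factors of ∂_1 are all 1, so H_0 ≅ Z.
  H_1: rank ker ∂_1 − rank ∂_2 = (21 − 6) − 13 = 2, and the invariant factors of ∂_2 are all 1, so H_1 ≅ Z^2.
  H_2: rank ker ∂_2 − rank ∂_3 = (14 − 13) − 0 = 1, and there is no ∂_3, so H_2 ≅ Z.

As a check, the Euler characteristic is 7 − 21 + 14 = 0, which agrees with 1 − 2 + 1 = 0.

H_0 = Z,  H_1 = Z^2,  H_2 = Z.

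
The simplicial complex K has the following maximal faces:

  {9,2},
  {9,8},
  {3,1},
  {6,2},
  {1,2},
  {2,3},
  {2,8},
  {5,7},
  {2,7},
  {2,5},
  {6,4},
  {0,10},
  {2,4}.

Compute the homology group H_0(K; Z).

Fix the vertex order 0 < 1 < 2 < 3 < 4 < 5 < 6 < 7 < 8 < 9 < 10 and write every simplex with vertices in increasing order. Then dim K = 1 and the simplices of K are:

  0-simplices (11): [0], [1], [2], [3], [4], [5], [6], [7], [8], [9], [10]
  1-simplices (13): [0,10], [1,2], [1,3], [2,3], [2,4], [2,5], [2,6], [2,7], [2,8], [2,9], [4,6], [5,7], [8,9]

giving chain groups C_0 ≅ Z^11, C_1 ≅ Z^13.

∂_1: C_1 → C_0 maps an edge to its endpoints' difference, ∂[p,q] = q − p. For instance
  ∂[5,7] = [7] − [5].
This gives a 11×13 integer matrix of rank 9; reducing to Smith normal form yields diagonal entries (1,1,1,1,1,1,1,1,1).

Now H_k = ker ∂_k / im ∂_{k+1}, so:

  H_0: rank C_0 − rank ∂_1 = 11 − 9 = 2, and the invariant factors of ∂_1 are all 1, so H_0 = Z^2.

(K is a triangulation of the disjoint union of a wedge of 4 circles and the 1-simplex.)

H_0 = Z^2.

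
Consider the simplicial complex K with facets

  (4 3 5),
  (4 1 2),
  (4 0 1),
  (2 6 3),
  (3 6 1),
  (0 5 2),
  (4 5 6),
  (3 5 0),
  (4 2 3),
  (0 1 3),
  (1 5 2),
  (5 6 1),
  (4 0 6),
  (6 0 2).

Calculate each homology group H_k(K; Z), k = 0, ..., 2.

H_0 = Z,  H_1 = Z^2,  H_2 = Z.

We work with the vertex ordering 0 < 1 < 2 < 3 < 4 < 5 < 6. The simplices of K, each written with vertices in increasing order, are:

  0-simplices (7): [0], [1], [2], [3], [4], [5], [6]
  1-simplices (21): [0,1], [0,2], [0,3], [0,4], [0,5], [0,6], [1,2], [1,3], [1,4], [1,5], [1,6], [2,3], [2,4], [2,5], [2,6], [3,4], [3,5], [3,6], [4,5], [4,6], [5,6]
  2-simplices (14): [0,1,3], [0,1,4], [0,2,5], [0,2,6], [0,3,5], [0,4,6], [1,2,4], [1,2,5], [1,3,6], [1,5,6], [2,3,4], [2,3,6], [3,4,5], [4,5,6]

Hence C_0 ≅ Z^7, C_1 ≅ Z^21, C_2 ≅ Z^14.

∂_1: C_1 → C_0 maps an edge to its endpoints' difference, ∂[p,q] = q − p.
The resulting 7×21 matrix has rank 6, and its Smith normal form has invariant factors (1,1,1,1,1,1).

The boundary map ∂_2: C_2 → C_1 acts by ∂[p,q,r] = [q,r] − [p,r] + [p,q]. For instance
  ∂[1,2,5] = [2,5] − [1,5] + [1,2],
  ∂[1,2,4] = [2,4] − [1,4] + [1,2].
As a 21×14 matrix over Z this has rank 13, with invariant factors (1,1,1,1,1,1,1,1,1,1,1,1,1).

Computing H_k = (kernel of ∂_k) / (image of ∂_{k+1}):

  H_0: rank C_0 − rank ∂_1 = 7 − 6 = 1, and the invariant factors of ∂_1 are all 1, so H_0 = Z.
  H_1: rank ker ∂_1 − rank ∂_2 = (21 − 6) − 13 = 2, and the invariant factors of ∂_2 are all 1, so H_1 = Z^2.
  H_2: rank ker ∂_2 − rank ∂_3 = (14 − 13) − 0 = 1, and there is no ∂_3, so H_2 = Z.

As a check, the Euler characteristic is 7 − 21 + 14 = 0, which agrees with 1 − 2 + 1 = 0.
(K is a triangulation of the torus T^2.)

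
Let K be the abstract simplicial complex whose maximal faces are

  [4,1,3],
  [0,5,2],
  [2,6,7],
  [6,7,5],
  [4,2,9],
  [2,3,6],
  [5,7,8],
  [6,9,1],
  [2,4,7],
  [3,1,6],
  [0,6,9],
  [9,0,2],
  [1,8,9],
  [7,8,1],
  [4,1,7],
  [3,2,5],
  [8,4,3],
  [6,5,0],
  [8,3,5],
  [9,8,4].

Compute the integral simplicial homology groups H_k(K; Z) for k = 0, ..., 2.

H_0 = Z,  H_1 = Z ⊕ Z_2,  H_2 = 0.

Fix the vertex order 0 < 1 < 2 < 3 < 4 < 5 < 6 < 7 < 8 < 9 and write every simplex with vertices in increasing order. Then dim K = 2 and the simplices of K are:

  0-simplices (10): [0], [1], [2], [3], [4], [5], [6], [7], [8], [9]
  1-simplices (30): (30 of them)
  2-simplices (20): (20 of them)

so the chain groups are C_0 ≅ Z^10, C_1 ≅ Z^30, C_2 ≅ Z^20.

∂_1: C_1 → C_0 sends each edge [p,q] (with p < q) to q − p.
The 10×30 boundary matrix has rank 9 and Smith normal form diag(1,1,1,1,1,1,1,1,1).

Boundary ∂_2: C_2 → C_1 sends each 2-simplex [p,q,r] to [q,r] − [p,r] + [p,q]. For instance
  ∂[1,3,6] = [3,6] − [1,6] + [1,3],
  ∂[2,3,5] = [3,5] − [2,5] + [2,3].
This gives a 30×20 integer matrix of rank 20; reducing to Smith normal form yields diagonal entries (1,1,1,1,1,1,1,1,1,1,1,1,1,1,1,1,1,1,1,2).

Now H_k = ker ∂_k / im ∂_{k+1}, so:

  H_0: rank C_0 − rank ∂_1 = 10 − 9 = 1, and the invariant factors of ∂_1 are all 1, so H_0 = Z.
  H_1: rank ker ∂_1 − rank ∂_2 = (30 − 9) − 20 = 1, and ∂_2 has invariant factor 2 > 1, so H_1 = Z ⊕ Z_2.
  H_2: rank ker ∂_2 − rank ∂_3 = (20 − 20) − 0 = 0, and there is no ∂_3, so H_2 = 0.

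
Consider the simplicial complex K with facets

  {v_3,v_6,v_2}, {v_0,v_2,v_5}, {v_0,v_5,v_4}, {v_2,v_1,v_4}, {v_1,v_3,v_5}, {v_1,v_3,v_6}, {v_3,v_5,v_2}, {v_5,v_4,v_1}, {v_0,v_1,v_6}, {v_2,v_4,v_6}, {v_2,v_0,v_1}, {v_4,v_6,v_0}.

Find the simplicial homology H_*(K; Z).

Order the vertices as v_0 < v_1 < v_2 < v_3 < v_4 < v_5 < v_6. Listing each simplex with vertices in this order, K has dimension 2 with simplices:

  0-simplices (7): [v_0], [v_1], [v_2], [v_3], [v_4], [v_5], [v_6]
  1-simplices (18): (18 of them)
  2-simplices (12): (12 of them)

giving chain groups C_0 ≅ Z^7, C_1 ≅ Z^18, C_2 ≅ Z^12.

The boundary map ∂_1: C_1 → C_0 sends each edge [p,q] (with p < q) to q − p. For instance
  ∂[v_4,v_6] = [v_6] − [v_4].
This gives a 7×18 integer matrix of rank 6; reducing to Smith normal form yields diagonal entries (1,1,1,1,1,1).

Boundary ∂_2: C_2 → C_1 sends each 2-simplex [p,q,r] to [q,r] − [p,r] + [p,q]. For instance
  ∂[v_1,v_3,v_6] = [v_3,v_6] − [v_1,v_6] + [v_1,v_3],
  ∂[v_0,v_4,v_5] = [v_4,v_5] − [v_0,v_5] + [v_0,v_4].
The resulting 18×12 matrix has rank 12, and its Smith normal form has invariant factors (1,1,1,1,1,1,1,1,1,1,1,2).

Now H_k = ker ∂_k / im ∂_{k+1}, so:

  H_0: rank C_0 − rank ∂_1 = 7 − 6 = 1, and the invariant factors of ∂_1 are all 1, so H_0 = Z.
  H_1: rank ker ∂_1 − rank ∂_2 = (18 − 6) − 12 = 0, and ∂_2 has invariant factor 2 > 1, so H_1 = Z/2.
  H_2: rank ker ∂_2 − rank ∂_3 = (12 − 12) − 0 = 0, and there is no ∂_3, so H_2 = 0.

As a check, the Euler characteristic is 7 − 18 + 12 = 1, which agrees with 1 − 0 + 0 = 1.
(K is a triangulation of the real projective plane RP^2.)

H_0 ≅ Z,  H_1 ≅ Z/2,  H_2 = 0.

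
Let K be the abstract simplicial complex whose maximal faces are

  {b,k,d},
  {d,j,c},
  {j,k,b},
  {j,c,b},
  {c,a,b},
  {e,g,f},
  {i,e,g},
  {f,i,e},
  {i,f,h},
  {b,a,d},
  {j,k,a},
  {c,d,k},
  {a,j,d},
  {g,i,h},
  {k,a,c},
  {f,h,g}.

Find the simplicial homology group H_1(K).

H_1 ≅ Z/2.

Take the total order a < b < c < d < e < f < g < h < i < j < k on the vertex set. Then K (dimension 2) consists of the simplices:

  0-simplices (11): a, b, c, d, e, f, g, h, i, j, k
  1-simplices (24): ab, ac, ad, aj, ak, bc, bd, bj, bk, cd, cj, ck, dj, dk, ef, eg, ei, fg, fh, fi, gh, gi, hi, jk
  2-simplices (16): abc, abd, ack, adj, ajk, bcj, bdk, bjk, cdj, cdk, efg, efi, egi, fgh, fhi, ghi

giving chain groups C_0 ≅ Z^11, C_1 ≅ Z^24, C_2 ≅ Z^16.

Boundary ∂_1: C_1 → C_0 is given by ∂[p,q] = [q] − [p].
As a 11×24 matrix over Z this has rank 9, with invariant factors (1,1,1,1,1,1,1,1,1).

Boundary ∂_2: C_2 → C_1 maps a triangle to the signed sum of its edges. For instance
  ∂cdk = dk − ck + cd,
  ∂cdj = dj − cj + cd.
The 24×16 boundary matrix has rank 15 and Smith normal form diag(1,1,1,1,1,1,1,1,1,1,1,1,1,1,2).

Reading off H_k = ker ∂_k / im ∂_{k+1}:

  H_1: rank ker ∂_1 − rank ∂_2 = (24 − 9) − 15 = 0, and ∂_2 has invariant factor 2 > 1, so H_1 ≅ Z/2.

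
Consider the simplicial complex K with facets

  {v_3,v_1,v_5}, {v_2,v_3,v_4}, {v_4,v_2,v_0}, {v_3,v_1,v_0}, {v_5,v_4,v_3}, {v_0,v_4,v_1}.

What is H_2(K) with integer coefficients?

Fix the vertex order v_0 < v_1 < v_2 < v_3 < v_4 < v_5 and write every simplex with vertices in increasing order. Then dim K = 2 and the simplices of K are:

  0-simplices (6): [v_0], [v_1], [v_2], [v_3], [v_4], [v_5]
  1-simplices (12): [v_0,v_1], [v_0,v_2], [v_0,v_3], [v_0,v_4], [v_1,v_3], [v_1,v_4], [v_1,v_5], [v_2,v_3], [v_2,v_4], [v_3,v_4], [v_3,v_5], [v_4,v_5]
  2-simplices (6): [v_0,v_1,v_3], [v_0,v_1,v_4], [v_0,v_2,v_4], [v_1,v_3,v_5], [v_2,v_3,v_4], [v_3,v_4,v_5]

giving chain groups C_0 ≅ Z^6, C_1 ≅ Z^12, C_2 ≅ Z^6.

Boundary ∂_1: C_1 → C_0 is given by ∂[p,q] = [q] − [p].
As a 6×12 matrix over Z this has rank 5, with invariant factors (1,1,1,1,1).

Boundary ∂_2: C_2 → C_1 maps a triangle to the signed sum of its edges. For instance
  ∂[v_1,v_3,v_5] = [v_3,v_5] − [v_1,v_5] + [v_1,v_3],
  ∂[v_2,v_3,v_4] = [v_3,v_4] − [v_2,v_4] + [v_2,v_3].
The 12×6 boundary matrix has rank 6 and Smith normal form diag(1,1,1,1,1,1).

Reading off H_k = ker ∂_k / im ∂_{k+1}:

  H_2: rank ker ∂_2 − rank ∂_3 = (6 − 6) − 0 = 0, and there is no ∂_3, so H_2 ≅ 0.

H_2 ≅ 0.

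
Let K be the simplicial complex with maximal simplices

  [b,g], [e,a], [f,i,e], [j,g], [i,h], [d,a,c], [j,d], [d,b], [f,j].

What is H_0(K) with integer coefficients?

H_0 = Z.

Fix the vertex order a < b < c < d < e < f < g < h < i < j and write every simplex with vertices in increasing order. Then dim K = 2 and the simplices of K are:

  0-simplices (10): a, b, c, d, e, f, g, h, i, j
  1-simplices (13): ac, ad, ae, bd, bg, cd, dj, ef, ei, fi, fj, gj, hi
  2-simplices (2): acd, efi

giving chain groups C_0 ≅ Z^10, C_1 ≅ Z^13, C_2 ≅ Z^2.

∂_1: C_1 → C_0 maps an edge to its endpoints' difference, ∂[p,q] = q − p.
The 10×13 boundary matrix has rank 9 and Smith normal form diag(1,1,1,1,1,1,1,1,1).

The boundary map ∂_2: C_2 → C_1 acts by ∂[p,q,r] = [q,r] − [p,r] + [p,q]. For instance
  ∂acd = cd − ad + ac,
  ∂efi = fi − ei + ef.
The 13×2 boundary matrix has rank 2 and Smith normal form diag(1,1).

Computing H_k = (kernel of ∂_k) / (image of ∂_{k+1}):

  H_0: rank C_0 − rank ∂_1 = 10 − 9 = 1, and the invariant factors of ∂_1 are all 1, so H_0 ≅ Z.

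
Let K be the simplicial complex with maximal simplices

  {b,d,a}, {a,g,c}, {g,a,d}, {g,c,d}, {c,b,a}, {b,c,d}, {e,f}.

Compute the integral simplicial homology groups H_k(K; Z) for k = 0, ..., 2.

H_0 = Z^2,  H_1 = 0,  H_2 = Z.

Order the vertices as a < b < c < d < e < f < g. Listing each simplex with vertices in this order, K has dimension 2 with simplices:

  0-simplices (7): a, b, c, d, e, f, g
  1-simplices (10): ab, ac, ad, ag, bc, bd, cd, cg, dg, ef
  2-simplices (6): abc, abd, acg, adg, bcd, cdg

so the chain groups are C_0 ≅ Z^7, C_1 ≅ Z^10, C_2 ≅ Z^6.

The boundary map ∂_1: C_1 → C_0 maps an edge to its endpoints' difference, ∂[p,q] = q − p.
This gives a 7×10 integer matrix of rank 5; reducing to Smith normal form yields diagonal entries (1,1,1,1,1).

Boundary ∂_2: C_2 → C_1 maps a triangle to the signed sum of its edges. For instance
  ∂cdg = dg − cg + cd,
  ∂abc = bc − ac + ab.
The 10×6 boundary matrix has rank 5 and Smith normal form diag(1,1,1,1,1).

From H_k ≅ ker(∂_k) / im(∂_{k+1}) we obtain:

  H_0: rank C_0 − rank ∂_1 = 7 − 5 = 2, and the invariant factors of ∂_1 are all 1, so H_0 = Z^2.
  H_1: rank ker ∂_1 − rank ∂_2 = (10 − 5) − 5 = 0, and the invariant factors of ∂_2 are all 1, so H_1 = 0.
  H_2: rank ker ∂_2 − rank ∂_3 = (6 − 5) − 0 = 1, and there is no ∂_3, so H_2 = Z.

As a check, the Euler characteristic is 7 − 10 + 6 = 3, which agrees with 2 − 0 + 1 = 3.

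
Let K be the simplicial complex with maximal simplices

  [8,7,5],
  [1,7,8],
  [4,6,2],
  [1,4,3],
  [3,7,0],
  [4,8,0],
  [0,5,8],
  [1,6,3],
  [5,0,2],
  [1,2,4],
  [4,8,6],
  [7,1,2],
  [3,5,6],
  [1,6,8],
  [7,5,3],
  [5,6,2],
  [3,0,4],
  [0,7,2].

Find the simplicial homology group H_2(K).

H_2 ≅ 0.

Fix the vertex order 0 < 1 < 2 < 3 < 4 < 5 < 6 < 7 < 8 and write every simplex with vertices in increasing order. Then dim K = 2 and the simplices of K are:

  0-simplices (9): [0], [1], [2], [3], [4], [5], [6], [7], [8]
  1-simplices (27): (27 of them)
  2-simplices (18): [0,2,5], [0,2,7], [0,3,4], [0,3,7], [0,4,8], [0,5,8], [1,2,4], [1,2,7], [1,3,4], [1,3,6], [1,6,8], [1,7,8], [2,4,6], [2,5,6], [3,5,6], [3,5,7], [4,6,8], [5,7,8]

so the chain groups are C_0 ≅ Z^9, C_1 ≅ Z^27, C_2 ≅ Z^18.

Boundary ∂_1: C_1 → C_0 is given by ∂[p,q] = [q] − [p].
The resulting 9×27 matrix has rank 8, and its Smith normal form has invariant factors (1,1,1,1,1,1,1,1).

∂_2: C_2 → C_1 sends each 2-simplex [p,q,r] to [q,r] − [p,r] + [p,q]. For instance
  ∂[4,6,8] = [6,8] − [4,8] + [4,6],
  ∂[1,2,7] = [2,7] − [1,7] + [1,2].
This gives a 27×18 integer matrix of rank 18; reducing to Smith normal form yields diagonal entries (1,1,1,1,1,1,1,1,1,1,1,1,1,1,1,1,1,2).

Reading off H_k = ker ∂_k / im ∂_{k+1}:

  H_2: rank ker ∂_2 − rank ∂_3 = (18 − 18) − 0 = 0, and there is no ∂_3, so H_2 ≅ 0.

(K is a triangulation of the Klein bottle.)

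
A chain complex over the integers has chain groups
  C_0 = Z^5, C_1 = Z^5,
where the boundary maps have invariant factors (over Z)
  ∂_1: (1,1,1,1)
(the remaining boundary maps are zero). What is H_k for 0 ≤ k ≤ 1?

H_0 = Z,  H_1 = Z.

H_0: b_0 = 5 − 0 − 4 = 1; torsion from ∂_1 factors > 1: none. So H_0 = Z.
H_1: b_1 = 5 − 4 − 0 = 1; torsion from ∂_2 factors > 1: none. So H_1 = Z.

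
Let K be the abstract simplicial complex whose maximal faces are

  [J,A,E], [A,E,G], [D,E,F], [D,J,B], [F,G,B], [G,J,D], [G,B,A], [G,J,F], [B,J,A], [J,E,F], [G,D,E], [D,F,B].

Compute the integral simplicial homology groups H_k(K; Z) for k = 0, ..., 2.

Take the total order A < B < D < E < F < G < J on the vertex set. Then K (dimension 2) consists of the simplices:

  0-simplices (7): A, B, D, E, F, G, J
  1-simplices (18): AB, AE, AG, AJ, BD, BF, BG, BJ, DE, DF, DG, DJ, EF, EG, EJ, FG, FJ, GJ
  2-simplices (12): ABG, ABJ, AEG, AEJ, BDF, BDJ, BFG, DEF, DEG, DGJ, EFJ, FGJ

so the chain groups are C_0 ≅ Z^7, C_1 ≅ Z^18, C_2 ≅ Z^12.

∂_1: C_1 → C_0 maps an edge to its endpoints' difference, ∂[p,q] = q − p. For instance
  ∂BF = F − B.
This gives a 7×18 integer matrix of rank 6; reducing to Smith normal form yields diagonal entries (1,1,1,1,1,1).

∂_2: C_2 → C_1 acts by ∂[p,q,r] = [q,r] − [p,r] + [p,q]. For instance
  ∂DEG = EG − DG + DE,
  ∂DEF = EF − DF + DE.
This gives a 18×12 integer matrix of rank 12; reducing to Smith normal form yields diagonal entries (1,1,1,1,1,1,1,1,1,1,1,2).

Computing H_k = (kernel of ∂_k) / (image of ∂_{k+1}):

  H_0: rank C_0 − rank ∂_1 = 7 − 6 = 1, and the invariant factors of ∂_1 are all 1, so H_0 ≅ Z.
  H_1: rank ker ∂_1 − rank ∂_2 = (18 − 6) − 12 = 0, and ∂_2 has invariant factor 2 > 1, so H_1 ≅ Z/2.
  H_2: rank ker ∂_2 − rank ∂_3 = (12 − 12) − 0 = 0, and there is no ∂_3, so H_2 ≅ 0.

H_0 = Z,  H_1 = Z/2,  H_2 = 0.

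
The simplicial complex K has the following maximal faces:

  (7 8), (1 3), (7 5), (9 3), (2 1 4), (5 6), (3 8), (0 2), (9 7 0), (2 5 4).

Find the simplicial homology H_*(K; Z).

H_0 = Z,  H_1 = Z^3,  H_2 = 0.

Fix the vertex order 0 < 1 < 2 < 3 < 4 < 5 < 6 < 7 < 8 < 9 and write every simplex with vertices in increasing order. Then dim K = 2 and the simplices of K are:

  0-simplices (10): [0], [1], [2], [3], [4], [5], [6], [7], [8], [9]
  1-simplices (15): [0,2], [0,7], [0,9], [1,2], [1,3], [1,4], [2,4], [2,5], [3,8], [3,9], [4,5], [5,6], [5,7], [7,8], [7,9]
  2-simplices (3): [0,7,9], [1,2,4], [2,4,5]

so the chain groups are C_0 ≅ Z^10, C_1 ≅ Z^15, C_2 ≅ Z^3.

The boundary map ∂_1: C_1 → C_0 sends each edge [p,q] (with p < q) to q − p. For instance
  ∂[1,2] = [2] − [1].
As a 10×15 matrix over Z this has rank 9, with invariant factors (1,1,1,1,1,1,1,1,1).

The boundary map ∂_2: C_2 → C_1 maps a triangle to the signed sum of its edges. For instance
  ∂[1,2,4] = [2,4] − [1,4] + [1,2],
  ∂[0,7,9] = [7,9] − [0,9] + [0,7].
The 15×3 boundary matrix has rank 3 and Smith normal form diag(1,1,1).

Computing H_k = (kernel of ∂_k) / (image of ∂_{k+1}):

  H_0: rank C_0 − rank ∂_1 = 10 − 9 = 1, and the invariant factors of ∂_1 are all 1, so H_0 = Z.
  H_1: rank ker ∂_1 − rank ∂_2 = (15 − 9) − 3 = 3, and the invariant factors of ∂_2 are all 1, so H_1 = Z^3.
  H_2: rank ker ∂_2 − rank ∂_3 = (3 − 3) − 0 = 0, and there is no ∂_3, so H_2 = 0.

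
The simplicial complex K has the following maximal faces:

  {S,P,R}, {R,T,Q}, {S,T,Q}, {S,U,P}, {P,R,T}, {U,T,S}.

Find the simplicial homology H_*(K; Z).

Take the total order P < Q < R < S < T < U on the vertex set. Then K (dimension 2) consists of the simplices:

  0-simplices (6): P, Q, R, S, T, U
  1-simplices (12): PR, PS, PT, PU, QR, QS, QT, RS, RT, ST, SU, TU
  2-simplices (6): PRS, PRT, PSU, QRT, QST, STU

giving chain groups C_0 ≅ Z^6, C_1 ≅ Z^12, C_2 ≅ Z^6.

∂_1: C_1 → C_0 is given by ∂[p,q] = [q] − [p]. For instance
  ∂QR = R − Q.
The 6×12 boundary matrix has rank 5 and Smith normal form diag(1,1,1,1,1).

∂_2: C_2 → C_1 acts by ∂[p,q,r] = [q,r] − [p,r] + [p,q]. For instance
  ∂QRT = RT − QT + QR,
  ∂QST = ST − QT + QS.
The resulting 12×6 matrix has rank 6, and its Smith normal form has invariant factors (1,1,1,1,1,1).

Computing H_k = (kernel of ∂_k) / (image of ∂_{k+1}):

  H_0: rank C_0 − rank ∂_1 = 6 − 5 = 1, and the invariant factors of ∂_1 are all 1, so H_0 ≅ Z.
  H_1: rank ker ∂_1 − rank ∂_2 = (12 − 5) − 6 = 1, and the invariant factors of ∂_2 are all 1, so H_1 ≅ Z.
  H_2: rank ker ∂_2 − rank ∂_3 = (6 − 6) − 0 = 0, and there is no ∂_3, so H_2 ≅ 0.

H_0 = Z,  H_1 = Z,  H_2 = 0.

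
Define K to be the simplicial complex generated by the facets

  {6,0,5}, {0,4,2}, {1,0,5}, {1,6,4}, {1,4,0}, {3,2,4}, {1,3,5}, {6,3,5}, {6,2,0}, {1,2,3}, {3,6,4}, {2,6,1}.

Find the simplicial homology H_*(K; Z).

H_0 ≅ Z,  H_1 ≅ Z/2,  H_2 = 0.

K has 7 vertices, 18 edges, 12 triangles.
rank ∂_0 = 0, rank ∂_1 = 6 ⇒ b_0 = 7 − 0 − 6 = 1; all invariant factors of ∂_1 are 1 so no torsion. So H_0 = Z.
rank ∂_1 = 6, rank ∂_2 = 12 ⇒ b_1 = 18 − 6 − 12 = 0; ∂_2 has invariant factor(s) [2] giving torsion. So H_1 = Z/2.
rank ∂_2 = 12, rank ∂_3 = 0 ⇒ b_2 = 12 − 12 − 0 = 0. So H_2 = 0.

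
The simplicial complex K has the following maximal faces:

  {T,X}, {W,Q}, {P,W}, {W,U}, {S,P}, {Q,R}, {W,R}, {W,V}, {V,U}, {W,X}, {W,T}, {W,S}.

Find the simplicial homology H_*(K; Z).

H_0 = Z,  H_1 = Z^4.

Fix the vertex order P < Q < R < S < T < U < V < W < X and write every simplex with vertices in increasing order. Then dim K = 1 and the simplices of K are:

  0-simplices (9): P, Q, R, S, T, U, V, W, X
  1-simplices (12): PS, PW, QR, QW, RW, SW, TW, TX, UV, UW, VW, WX

so the chain groups are C_0 ≅ Z^9, C_1 ≅ Z^12.

The boundary map ∂_1: C_1 → C_0 sends each edge [p,q] (with p < q) to q − p.
The 9×12 boundary matrix has rank 8 and Smith normal form diag(1,1,1,1,1,1,1,1).

Reading off H_k = ker ∂_k / im ∂_{k+1}:

  H_0: rank C_0 − rank ∂_1 = 9 − 8 = 1, and the invariant factors of ∂_1 are all 1, so H_0 ≅ Z.
  H_1: rank ker ∂_1 − rank ∂_2 = (12 − 8) − 0 = 4, and there is no ∂_2, so H_1 ≅ Z^4.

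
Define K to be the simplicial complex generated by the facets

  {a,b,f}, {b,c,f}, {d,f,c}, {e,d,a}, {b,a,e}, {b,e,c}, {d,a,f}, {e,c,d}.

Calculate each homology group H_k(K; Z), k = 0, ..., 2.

Order the vertices as a < b < c < d < e < f. Listing each simplex with vertices in this order, K has dimension 2 with simplices:

  0-simplices (6): a, b, c, d, e, f
  1-simplices (12): ab, ad, ae, af, bc, be, bf, cd, ce, cf, de, df
  2-simplices (8): abe, abf, ade, adf, bce, bcf, cde, cdf

so the chain groups are C_0 ≅ Z^6, C_1 ≅ Z^12, C_2 ≅ Z^8.

∂_1: C_1 → C_0 is given by ∂[p,q] = [q] − [p].
The 6×12 boundary matrix has rank 5 and Smith normal form diag(1,1,1,1,1).

The boundary map ∂_2: C_2 → C_1 maps a triangle to the signed sum of its edges. For instance
  ∂ade = de − ae + ad,
  ∂cde = de − ce + cd.
The 12×8 boundary matrix has rank 7 and Smith normal form diag(1,1,1,1,1,1,1).

Computing H_k = (kernel of ∂_k) / (image of ∂_{k+1}):

  H_0: rank C_0 − rank ∂_1 = 6 − 5 = 1, and the invariant factors of ∂_1 are all 1, so H_0 ≅ Z.
  H_1: rank ker ∂_1 − rank ∂_2 = (12 − 5) − 7 = 0, and the invariant factors of ∂_2 are all 1, so H_1 ≅ 0.
  H_2: rank ker ∂_2 − rank ∂_3 = (8 − 7) − 0 = 1, and there is no ∂_3, so H_2 ≅ Z.

H_0 = Z,  H_1 = 0,  H_2 = Z.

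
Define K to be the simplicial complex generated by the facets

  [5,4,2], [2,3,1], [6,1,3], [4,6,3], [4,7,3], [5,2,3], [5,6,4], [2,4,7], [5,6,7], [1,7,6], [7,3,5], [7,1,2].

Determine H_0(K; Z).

H_0 = Z.

K has 7 vertices, 18 edges, 12 triangles.
rank ∂_0 = 0, rank ∂_1 = 6 ⇒ b_0 = 7 − 0 − 6 = 1; all invariant factors of ∂_1 are 1 so no torsion. So H_0 ≅ Z.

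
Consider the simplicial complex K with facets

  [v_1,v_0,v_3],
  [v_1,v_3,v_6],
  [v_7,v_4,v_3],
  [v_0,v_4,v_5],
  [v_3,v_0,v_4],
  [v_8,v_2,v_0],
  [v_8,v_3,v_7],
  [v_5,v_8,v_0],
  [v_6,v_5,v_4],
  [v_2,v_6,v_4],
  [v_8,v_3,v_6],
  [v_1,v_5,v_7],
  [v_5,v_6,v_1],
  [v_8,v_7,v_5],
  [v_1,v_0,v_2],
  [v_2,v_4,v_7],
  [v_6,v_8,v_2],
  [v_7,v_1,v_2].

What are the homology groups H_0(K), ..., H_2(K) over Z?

H_0 ≅ Z,  H_1 ≅ Z^2,  H_2 ≅ Z.

Take the total order v_0 < v_1 < v_2 < v_3 < v_4 < v_5 < v_6 < v_7 < v_8 on the vertex set. Then K (dimension 2) consists of the simplices:

  0-simplices (9): [v_0], [v_1], [v_2], [v_3], [v_4], [v_5], [v_6], [v_7], [v_8]
  1-simplices (27): (27 of them)
  2-simplices (18): (18 of them)

giving chain groups C_0 ≅ Z^9, C_1 ≅ Z^27, C_2 ≅ Z^18.

∂_1: C_1 → C_0 maps an edge to its endpoints' difference, ∂[p,q] = q − p. For instance
  ∂[v_5,v_7] = [v_7] − [v_5].
As a 9×27 matrix over Z this has rank 8, with invariant factors (1,1,1,1,1,1,1,1).

Boundary ∂_2: C_2 → C_1 maps a triangle to the signed sum of its edges. For instance
  ∂[v_2,v_4,v_6] = [v_4,v_6] − [v_2,v_6] + [v_2,v_4],
  ∂[v_2,v_6,v_8] = [v_6,v_8] − [v_2,v_8] + [v_2,v_6].
As a 27×18 matrix over Z this has rank 17, with invariant factors (1,1,1,1,1,1,1,1,1,1,1,1,1,1,1,1,1).

From H_k ≅ ker(∂_k) / im(∂_{k+1}) we obtain:

  H_0: rank C_0 − rank ∂_1 = 9 − 8 = 1, and the invariant factors of ∂_1 are all 1, so H_0 ≅ Z.
  H_1: rank ker ∂_1 − rank ∂_2 = (27 − 8) − 17 = 2, and the invariant factors of ∂_2 are all 1, so H_1 ≅ Z^2.
  H_2: rank ker ∂_2 − rank ∂_3 = (18 − 17) − 0 = 1, and there is no ∂_3, so H_2 ≅ Z.

(K is a triangulation of the torus T^2.)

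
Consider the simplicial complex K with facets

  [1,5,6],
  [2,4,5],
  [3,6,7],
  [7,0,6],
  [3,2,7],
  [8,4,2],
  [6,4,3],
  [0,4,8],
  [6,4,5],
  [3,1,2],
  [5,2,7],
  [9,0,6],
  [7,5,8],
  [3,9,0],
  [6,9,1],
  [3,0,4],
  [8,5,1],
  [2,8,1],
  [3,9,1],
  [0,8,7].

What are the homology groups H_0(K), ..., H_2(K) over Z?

We work with the vertex ordering 0 < 1 < 2 < 3 < 4 < 5 < 6 < 7 < 8 < 9. The simplices of K, each written with vertices in increasing order, are:

  0-simplices (10): [0], [1], [2], [3], [4], [5], [6], [7], [8], [9]
  1-simplices (30): (30 of them)
  2-simplices (20): (20 of them)

giving chain groups C_0 ≅ Z^10, C_1 ≅ Z^30, C_2 ≅ Z^20.

Boundary ∂_1: C_1 → C_0 is given by ∂[p,q] = [q] − [p]. For instance
  ∂[2,8] = [8] − [2].
The 10×30 boundary matrix has rank 9 and Smith normal form diag(1,1,1,1,1,1,1,1,1).

∂_2: C_2 → C_1 acts by ∂[p,q,r] = [q,r] − [p,r] + [p,q]. For instance
  ∂[1,5,8] = [5,8] − [1,8] + [1,5],
  ∂[2,4,8] = [4,8] − [2,8] + [2,4].
This gives a 30×20 integer matrix of rank 20; reducing to Smith normal form yields diagonal entries (1,1,1,1,1,1,1,1,1,1,1,1,1,1,1,1,1,1,1,2).

From H_k ≅ ker(∂_k) / im(∂_{k+1}) we obtain:

  H_0: rank C_0 − rank ∂_1 = 10 − 9 = 1, and the invariant factors of ∂_1 are all 1, so H_0 = Z.
  H_1: rank ker ∂_1 − rank ∂_2 = (30 − 9) − 20 = 1, and ∂_2 has invariant factor 2 > 1, so H_1 = Z ⊕ Z/2Z.
  H_2: rank ker ∂_2 − rank ∂_3 = (20 − 20) − 0 = 0, and there is no ∂_3, so H_2 = 0.

As a check, the Euler characteristic is 10 − 30 + 20 = 0, which agrees with 1 − 1 + 0 = 0.

H_0 = Z,  H_1 = Z ⊕ Z/2Z,  H_2 = 0.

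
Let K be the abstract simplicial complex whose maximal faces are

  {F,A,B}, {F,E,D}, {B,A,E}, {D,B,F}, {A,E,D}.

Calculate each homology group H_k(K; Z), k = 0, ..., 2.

H_0 = Z,  H_1 = Z,  H_2 = 0.

K has 5 vertices, 10 edges, 5 triangles.
rank ∂_0 = 0, rank ∂_1 = 4 ⇒ b_0 = 5 − 0 − 4 = 1; all invariant factors of ∂_1 are 1 so no torsion. So H_0 = Z.
rank ∂_1 = 4, rank ∂_2 = 5 ⇒ b_1 = 10 − 4 − 5 = 1; all invariant factors of ∂_2 are 1 so no torsion. So H_1 = Z.
rank ∂_2 = 5, rank ∂_3 = 0 ⇒ b_2 = 5 − 5 − 0 = 0. So H_2 = 0.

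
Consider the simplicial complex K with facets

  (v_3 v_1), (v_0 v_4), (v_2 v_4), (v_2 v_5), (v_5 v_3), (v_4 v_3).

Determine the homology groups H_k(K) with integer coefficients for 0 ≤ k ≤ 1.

H_0 ≅ Z,  H_1 ≅ Z.

Take the total order v_0 < v_1 < v_2 < v_3 < v_4 < v_5 on the vertex set. Then K (dimension 1) consists of the simplices:

  0-simplices (6): [v_0], [v_1], [v_2], [v_3], [v_4], [v_5]
  1-simplices (6): [v_0,v_4], [v_1,v_3], [v_2,v_4], [v_2,v_5], [v_3,v_4], [v_3,v_5]

Hence C_0 ≅ Z^6, C_1 ≅ Z^6.

∂_1: C_1 → C_0 is given by ∂[p,q] = [q] − [p]. For instance
  ∂[v_2,v_5] = [v_5] − [v_2].
The 6×6 boundary matrix has rank 5 and Smith normal form diag(1,1,1,1,1).

Reading off H_k = ker ∂_k / im ∂_{k+1}:

  H_0: rank C_0 − rank ∂_1 = 6 − 5 = 1, and the invariant factors of ∂_1 are all 1, so H_0 = Z.
  H_1: rank ker ∂_1 − rank ∂_2 = (6 − 5) − 0 = 1, and there is no ∂_2, so H_1 = Z.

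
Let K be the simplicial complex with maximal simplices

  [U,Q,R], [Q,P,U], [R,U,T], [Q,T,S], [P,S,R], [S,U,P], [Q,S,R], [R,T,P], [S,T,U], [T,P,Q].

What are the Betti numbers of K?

We work with the vertex ordering P < Q < R < S < T < U. The simplices of K, each written with vertices in increasing order, are:

  0-simplices (6): P, Q, R, S, T, U
  1-simplices (15): PQ, PR, PS, PT, PU, QR, QS, QT, QU, RS, RT, RU, ST, SU, TU
  2-simplices (10): PQT, PQU, PRS, PRT, PSU, QRS, QRU, QST, RTU, STU

giving chain groups C_0 ≅ Z^6, C_1 ≅ Z^15, C_2 ≅ Z^10.

Boundary ∂_1: C_1 → C_0 maps an edge to its endpoints' difference, ∂[p,q] = q − p. For instance
  ∂QR = R − Q.
As a 6×15 matrix over Z this has rank 5, with invariant factors (1,1,1,1,1).

Boundary ∂_2: C_2 → C_1 maps a triangle to the signed sum of its edges. For instance
  ∂QRS = RS − QS + QR,
  ∂PSU = SU − PU + PS.
This gives a 15×10 integer matrix of rank 10; reducing to Smith normal form yields diagonal entries (1,1,1,1,1,1,1,1,1,2).

Reading off H_k = ker ∂_k / im ∂_{k+1}:

  H_0: rank C_0 − rank ∂_1 = 6 − 5 = 1, and the invariant factors of ∂_1 are all 1, so H_0 ≅ Z.
  H_1: rank ker ∂_1 − rank ∂_2 = (15 − 5) − 10 = 0, and ∂_2 has invariant factor 2 > 1, so H_1 ≅ Z/2.
  H_2: rank ker ∂_2 − rank ∂_3 = (10 − 10) − 0 = 0, and there is no ∂_3, so H_2 ≅ 0.

Hence the Betti numbers are b_0 = 1, b_1 = 0, b_2 = 0.

b_0 = 1, b_1 = 0, b_2 = 0.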